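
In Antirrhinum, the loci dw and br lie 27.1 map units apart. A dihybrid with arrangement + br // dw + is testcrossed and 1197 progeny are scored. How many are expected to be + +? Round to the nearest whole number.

162

A map distance of 27.1 map units corresponds to a recombination frequency of 0.271.
The F1 is + br / dw +, so + + is a recombinant gamete class with expected frequency r/2 = 0.271/2 = 0.1355.
Expected number = 0.1355 × 1197 = 162.19 ≈ 162.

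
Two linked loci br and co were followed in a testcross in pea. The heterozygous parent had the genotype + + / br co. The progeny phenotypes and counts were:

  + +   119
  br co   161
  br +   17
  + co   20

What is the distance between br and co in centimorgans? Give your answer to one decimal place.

11.7 centimorgans

The recombinant classes are + co and br +: 20 + 17 = 37.
Recombination frequency = 37/317 = 0.1167 ≈ 11.7%, i.e. 11.7 centimorgans.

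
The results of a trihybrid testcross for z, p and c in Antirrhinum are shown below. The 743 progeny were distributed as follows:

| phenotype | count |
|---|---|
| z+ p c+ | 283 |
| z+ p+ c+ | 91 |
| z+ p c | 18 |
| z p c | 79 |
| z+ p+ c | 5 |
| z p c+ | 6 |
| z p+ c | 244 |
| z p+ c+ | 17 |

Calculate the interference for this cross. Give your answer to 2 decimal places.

0.02

The two most frequent reciprocal classes, z p+ c and z+ p c+, are the parental types, so the F1 was z p+ c / z+ p c+.
The two rarest classes, z+ p+ c and z p c+, are the double crossovers. Comparing them with the parentals, only the z allele has switched, so z is the middle locus and the order is c – z – p.
c–z: (35 + 11)/743 = 0.0619; z–p: (170 + 11)/743 = 0.2436.
Expected DCO frequency = 0.0619 × 0.2436 ≈ 0.01508; observed = 11/743 ≈ 0.01480.
Coefficient of coincidence = 0.01480/0.01508 ≈ 0.98; interference = 1 − 0.98 = 0.02.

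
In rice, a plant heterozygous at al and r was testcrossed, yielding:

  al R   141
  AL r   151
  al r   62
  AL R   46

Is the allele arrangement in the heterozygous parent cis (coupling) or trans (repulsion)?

trans

The two most frequent classes are AL r (151) and al R (141); these are the parental (non-recombinant) types.
So the F1 carried AL r on one chromosome and al R on the other — the recessive alleles are on opposite chromosomes (trans / repulsion).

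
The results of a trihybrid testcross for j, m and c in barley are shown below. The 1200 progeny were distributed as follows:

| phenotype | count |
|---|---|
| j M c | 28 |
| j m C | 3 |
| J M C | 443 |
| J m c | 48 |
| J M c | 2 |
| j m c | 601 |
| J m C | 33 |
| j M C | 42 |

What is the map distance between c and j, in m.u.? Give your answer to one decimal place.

7.9 m.u.

The two most frequent reciprocal classes, J M C and j m c, are the parental types, so the F1 was J M C / j m c.
The two rarest classes, J M c and j m C, are the double crossovers. Comparing them with the parentals, only the c allele has switched, so c is the middle locus and the order is j – c – m.
Crossovers in the j–c interval produce the single-crossover classes j M C and J m c (42 + 48 = 90) plus the double crossovers (5).
RF(j–c) = (90 + 5) / 1200 = 95/1200 = 0.0792 → 7.9 m.u.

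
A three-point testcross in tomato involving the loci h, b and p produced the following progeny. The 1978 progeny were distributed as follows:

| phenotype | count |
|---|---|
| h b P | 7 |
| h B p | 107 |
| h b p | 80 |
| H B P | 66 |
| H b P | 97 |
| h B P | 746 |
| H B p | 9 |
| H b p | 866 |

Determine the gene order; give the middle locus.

The two most frequent reciprocal classes, H b p and h B P, are the parental types, so the F1 was H b p / h B P.
The two rarest classes, H B p and h b P, are the double crossovers. Comparing them with the parentals, only the b allele has switched, so b is the middle locus and the order is h – b – p.

b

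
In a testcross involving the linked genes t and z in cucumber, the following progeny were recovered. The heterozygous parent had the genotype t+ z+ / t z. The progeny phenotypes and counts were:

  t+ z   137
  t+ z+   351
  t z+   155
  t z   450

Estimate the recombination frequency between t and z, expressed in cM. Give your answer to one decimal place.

26.7 cM

The recombinant classes are t+ z and t z+: 137 + 155 = 292.
Recombination frequency = 292/1093 = 0.2672 ≈ 26.7%, i.e. 26.7 cM.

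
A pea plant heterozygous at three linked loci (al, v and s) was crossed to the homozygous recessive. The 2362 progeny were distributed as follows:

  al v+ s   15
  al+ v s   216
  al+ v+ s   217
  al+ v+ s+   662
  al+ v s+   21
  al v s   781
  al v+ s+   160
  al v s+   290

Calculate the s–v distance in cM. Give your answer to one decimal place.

23.0 cM

The two most frequent reciprocal classes, al+ v+ s+ and al v s, are the parental types, so the F1 was al+ v+ s+ / al v s.
The two rarest classes, al+ v s+ and al v+ s, are the double crossovers. Comparing them with the parentals, only the v allele has switched, so v is the middle locus and the order is s – v – al.
Crossovers in the s–v interval produce the single-crossover classes al+ v+ s and al v s+ (217 + 290 = 507) plus the double crossovers (36).
RF(s–v) = (507 + 36) / 2362 = 543/2362 = 0.2299 → 23.0 cM.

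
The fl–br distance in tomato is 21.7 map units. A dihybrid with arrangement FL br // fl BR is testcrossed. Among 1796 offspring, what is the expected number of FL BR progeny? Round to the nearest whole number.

A map distance of 21.7 map units corresponds to a recombination frequency of 0.217.
The F1 is FL br / fl BR, so FL BR is a recombinant gamete class with expected frequency r/2 = 0.217/2 = 0.1085.
Expected number = 0.1085 × 1796 = 194.87 ≈ 195.

195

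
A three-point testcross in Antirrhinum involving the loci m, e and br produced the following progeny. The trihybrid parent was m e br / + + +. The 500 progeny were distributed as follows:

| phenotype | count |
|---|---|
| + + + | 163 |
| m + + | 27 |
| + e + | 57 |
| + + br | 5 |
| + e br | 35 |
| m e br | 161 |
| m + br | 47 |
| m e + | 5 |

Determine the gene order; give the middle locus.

br

The two rarest classes, m e + and + + br, are the double crossovers. Comparing them with the parentals, only the br allele has switched, so br is the middle locus and the order is m – br – e.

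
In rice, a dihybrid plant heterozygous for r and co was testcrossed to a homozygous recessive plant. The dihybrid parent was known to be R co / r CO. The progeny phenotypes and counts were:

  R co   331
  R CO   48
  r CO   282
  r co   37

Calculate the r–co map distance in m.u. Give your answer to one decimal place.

12.2 m.u.

The recombinant classes are R CO and r co: 48 + 37 = 85.
Recombination frequency = 85/698 = 0.1218 ≈ 12.2%, i.e. 12.2 m.u.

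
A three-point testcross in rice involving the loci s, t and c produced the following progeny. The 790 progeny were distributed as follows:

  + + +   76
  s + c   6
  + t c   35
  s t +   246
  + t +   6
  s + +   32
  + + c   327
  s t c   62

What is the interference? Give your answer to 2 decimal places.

The two most frequent reciprocal classes, + + c and s t +, are the parental types, so the F1 was + + c / s t +.
The two rarest classes, s + c and + t +, are the double crossovers. Comparing them with the parentals, only the s allele has switched, so s is the middle locus and the order is c – s – t.
c–s: (138 + 12)/790 = 0.1899; s–t: (67 + 12)/790 = 0.1000.
Expected DCO frequency = 0.1899 × 0.1000 ≈ 0.01899; observed = 12/790 ≈ 0.01519.
Coefficient of coincidence = 0.01519/0.01899 ≈ 0.80; interference = 1 − 0.80 = 0.20.

0.20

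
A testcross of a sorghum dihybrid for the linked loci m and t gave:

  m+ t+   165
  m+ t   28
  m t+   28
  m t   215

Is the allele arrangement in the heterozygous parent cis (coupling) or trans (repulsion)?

cis

The two most frequent classes are m+ t+ (165) and m t (215); these are the parental (non-recombinant) types.
So the F1 carried m+ t+ on one chromosome and m t on the other — the recessive alleles are on the same chromosome (cis / coupling).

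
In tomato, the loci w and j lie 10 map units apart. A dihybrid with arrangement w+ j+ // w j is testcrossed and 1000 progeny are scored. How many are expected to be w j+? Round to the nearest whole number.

50

A map distance of 10 map units corresponds to a recombination frequency of 0.100.
The F1 is w+ j+ / w j, so w j+ is a recombinant gamete class with expected frequency r/2 = 0.100/2 = 0.0500.
Expected number = 0.0500 × 1000 = 50.00 ≈ 50.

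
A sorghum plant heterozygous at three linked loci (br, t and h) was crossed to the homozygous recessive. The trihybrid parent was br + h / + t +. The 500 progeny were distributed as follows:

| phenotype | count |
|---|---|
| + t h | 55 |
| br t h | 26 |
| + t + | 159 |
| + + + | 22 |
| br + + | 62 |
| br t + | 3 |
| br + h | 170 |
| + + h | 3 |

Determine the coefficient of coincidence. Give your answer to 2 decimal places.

The two rarest classes, + + h and br t +, are the double crossovers. Comparing them with the parentals, only the br allele has switched, so br is the middle locus and the order is h – br – t.
h–br: (117 + 6)/500 = 0.2460; br–t: (48 + 6)/500 = 0.1080.
Expected DCO frequency = 0.2460 × 0.1080 ≈ 0.02657; observed = 6/500 ≈ 0.01200.
Coefficient of coincidence = 0.01200/0.02657 ≈ 0.45.

0.45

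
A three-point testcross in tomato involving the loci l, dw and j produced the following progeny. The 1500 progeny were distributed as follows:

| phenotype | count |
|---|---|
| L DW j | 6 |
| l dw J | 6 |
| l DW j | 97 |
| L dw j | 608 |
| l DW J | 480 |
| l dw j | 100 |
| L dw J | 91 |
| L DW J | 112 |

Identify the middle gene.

dw

The two most frequent reciprocal classes, l DW J and L dw j, are the parental types, so the F1 was l DW J / L dw j.
The two rarest classes, l dw J and L DW j, are the double crossovers. Comparing them with the parentals, only the dw allele has switched, so dw is the middle locus and the order is l – dw – j.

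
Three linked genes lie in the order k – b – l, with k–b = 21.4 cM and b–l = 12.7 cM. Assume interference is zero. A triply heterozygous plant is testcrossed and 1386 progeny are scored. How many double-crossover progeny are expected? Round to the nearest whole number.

38

Map distances give recombination frequencies of 0.214 and 0.127 for the two intervals.
With no interference, expected double-crossover frequency = 0.214 × 0.127 = 0.02718.
Expected number = 0.02718 × 1386 = 37.67 ≈ 38.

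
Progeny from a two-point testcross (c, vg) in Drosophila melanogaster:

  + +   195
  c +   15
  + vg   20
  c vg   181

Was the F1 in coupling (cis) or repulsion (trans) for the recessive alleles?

cis

The two most frequent classes are + + (195) and c vg (181); these are the parental (non-recombinant) types.
So the F1 carried + + on one chromosome and c vg on the other — the recessive alleles are on the same chromosome (cis / coupling).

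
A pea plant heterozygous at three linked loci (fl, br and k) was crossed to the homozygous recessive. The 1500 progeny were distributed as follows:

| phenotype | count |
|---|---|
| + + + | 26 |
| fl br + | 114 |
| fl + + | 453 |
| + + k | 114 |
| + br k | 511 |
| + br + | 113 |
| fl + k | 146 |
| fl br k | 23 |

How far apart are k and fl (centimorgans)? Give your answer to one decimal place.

The two most frequent reciprocal classes, + br k and fl + +, are the parental types, so the F1 was + br k / fl + +.
The two rarest classes, fl br k and + + +, are the double crossovers. Comparing them with the parentals, only the fl allele has switched, so fl is the middle locus and the order is br – fl – k.
Crossovers in the fl–k interval produce the single-crossover classes + br + and fl + k (113 + 146 = 259) plus the double crossovers (49).
RF(fl–k) = (259 + 49) / 1500 = 308/1500 = 0.2053 → 20.5 centimorgans.

20.5 centimorgans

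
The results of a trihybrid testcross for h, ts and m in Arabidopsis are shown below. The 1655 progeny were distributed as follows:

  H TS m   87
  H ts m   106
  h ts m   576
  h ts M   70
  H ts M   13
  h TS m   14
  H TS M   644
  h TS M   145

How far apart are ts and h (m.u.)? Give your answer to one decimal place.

The two most frequent reciprocal classes, h ts m and H TS M, are the parental types, so the F1 was h ts m / H TS M.
The two rarest classes, h TS m and H ts M, are the double crossovers. Comparing them with the parentals, only the ts allele has switched, so ts is the middle locus and the order is m – ts – h.
Crossovers in the ts–h interval produce the single-crossover classes H ts m and h TS M (106 + 145 = 251) plus the double crossovers (27).
RF(ts–h) = (251 + 27) / 1655 = 278/1655 = 0.1680 → 16.8 m.u.

16.8 m.u.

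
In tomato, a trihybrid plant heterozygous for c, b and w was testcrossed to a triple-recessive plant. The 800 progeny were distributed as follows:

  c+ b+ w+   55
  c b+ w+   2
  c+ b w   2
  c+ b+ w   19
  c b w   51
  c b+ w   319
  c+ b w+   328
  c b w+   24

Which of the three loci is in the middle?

w

The two most frequent reciprocal classes, c b+ w and c+ b w+, are the parental types, so the F1 was c b+ w / c+ b w+.
The two rarest classes, c b+ w+ and c+ b w, are the double crossovers. Comparing them with the parentals, only the w allele has switched, so w is the middle locus and the order is b – w – c.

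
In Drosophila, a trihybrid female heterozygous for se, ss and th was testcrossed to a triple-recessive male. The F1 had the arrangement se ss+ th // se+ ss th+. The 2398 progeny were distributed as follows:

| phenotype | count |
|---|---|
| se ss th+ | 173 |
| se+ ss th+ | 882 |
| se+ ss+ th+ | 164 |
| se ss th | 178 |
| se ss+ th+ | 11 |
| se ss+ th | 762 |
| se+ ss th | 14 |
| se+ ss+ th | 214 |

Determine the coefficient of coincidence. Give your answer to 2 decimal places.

0.40

The two rarest classes, se ss+ th+ and se+ ss th, are the double crossovers. Comparing them with the parentals, only the th allele has switched, so th is the middle locus and the order is se – th – ss.
se–th: (387 + 25)/2398 = 0.1718; th–ss: (342 + 25)/2398 = 0.1530.
Expected DCO frequency = 0.1718 × 0.1530 ≈ 0.02629; observed = 25/2398 ≈ 0.01043.
Coefficient of coincidence = 0.01043/0.02629 ≈ 0.40.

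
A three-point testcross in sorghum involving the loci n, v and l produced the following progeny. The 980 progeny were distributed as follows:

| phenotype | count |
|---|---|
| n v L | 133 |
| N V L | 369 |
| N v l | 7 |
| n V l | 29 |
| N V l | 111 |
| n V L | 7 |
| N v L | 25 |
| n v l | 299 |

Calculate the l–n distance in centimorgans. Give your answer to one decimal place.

The two most frequent reciprocal classes, n v l and N V L, are the parental types, so the F1 was n v l / N V L.
The two rarest classes, N v l and n V L, are the double crossovers. Comparing them with the parentals, only the n allele has switched, so n is the middle locus and the order is v – n – l.
Crossovers in the n–l interval produce the single-crossover classes n v L and N V l (133 + 111 = 244) plus the double crossovers (14).
RF(n–l) = (244 + 14) / 980 = 258/980 = 0.2633 → 26.3 centimorgans.

26.3 centimorgans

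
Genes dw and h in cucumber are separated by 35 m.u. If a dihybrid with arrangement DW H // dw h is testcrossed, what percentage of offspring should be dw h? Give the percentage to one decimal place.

32.5%

A map distance of 35 m.u. corresponds to a recombination frequency of 0.350.
The F1 is DW H / dw h, so dw h is a parental gamete class with expected frequency (1 − r)/2 = 0.650/2 = 0.3250.
That is 0.3250 = 32.5% of the progeny.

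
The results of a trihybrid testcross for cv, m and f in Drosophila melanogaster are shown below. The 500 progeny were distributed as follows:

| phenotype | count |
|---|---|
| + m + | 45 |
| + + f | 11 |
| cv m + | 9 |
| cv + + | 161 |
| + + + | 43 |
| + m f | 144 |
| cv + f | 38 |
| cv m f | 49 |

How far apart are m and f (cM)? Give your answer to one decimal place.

20.6 cM

The two most frequent reciprocal classes, + m f and cv + +, are the parental types, so the F1 was + m f / cv + +.
The two rarest classes, + + f and cv m +, are the double crossovers. Comparing them with the parentals, only the m allele has switched, so m is the middle locus and the order is cv – m – f.
Crossovers in the m–f interval produce the single-crossover classes + m + and cv + f (45 + 38 = 83) plus the double crossovers (20).
RF(m–f) = (83 + 20) / 500 = 103/500 = 0.2060 → 20.6 cM.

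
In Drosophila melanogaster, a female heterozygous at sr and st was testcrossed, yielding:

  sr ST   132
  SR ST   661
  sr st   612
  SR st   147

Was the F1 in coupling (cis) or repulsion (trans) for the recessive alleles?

cis

The two most frequent classes are SR ST (661) and sr st (612); these are the parental (non-recombinant) types.
So the F1 carried SR ST on one chromosome and sr st on the other — the recessive alleles are on the same chromosome (cis / coupling).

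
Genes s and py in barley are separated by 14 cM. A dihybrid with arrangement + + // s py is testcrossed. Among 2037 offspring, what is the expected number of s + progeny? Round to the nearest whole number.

A map distance of 14 cM corresponds to a recombination frequency of 0.140.
The F1 is + + / s py, so s + is a recombinant gamete class with expected frequency r/2 = 0.140/2 = 0.0700.
Expected number = 0.0700 × 2037 = 142.59 ≈ 143.

143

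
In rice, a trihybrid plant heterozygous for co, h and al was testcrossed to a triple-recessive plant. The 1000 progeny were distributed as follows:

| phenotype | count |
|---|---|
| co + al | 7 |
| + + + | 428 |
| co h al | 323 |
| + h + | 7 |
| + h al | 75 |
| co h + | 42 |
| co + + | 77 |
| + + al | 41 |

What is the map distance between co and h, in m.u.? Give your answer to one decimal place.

The two most frequent reciprocal classes, + + + and co h al, are the parental types, so the F1 was + + + / co h al.
The two rarest classes, + h + and co + al, are the double crossovers. Comparing them with the parentals, only the h allele has switched, so h is the middle locus and the order is al – h – co.
Crossovers in the h–co interval produce the single-crossover classes co + + and + h al (77 + 75 = 152) plus the double crossovers (14).
RF(h–co) = (152 + 14) / 1000 = 166/1000 = 0.1660 → 16.6 m.u.

16.6 m.u.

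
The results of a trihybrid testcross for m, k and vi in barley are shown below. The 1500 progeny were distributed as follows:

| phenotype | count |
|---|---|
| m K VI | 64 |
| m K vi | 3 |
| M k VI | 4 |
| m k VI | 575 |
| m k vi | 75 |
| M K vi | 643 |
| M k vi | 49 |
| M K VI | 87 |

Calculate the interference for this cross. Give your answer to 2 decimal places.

0.48

The two most frequent reciprocal classes, m k VI and M K vi, are the parental types, so the F1 was m k VI / M K vi.
The two rarest classes, M k VI and m K vi, are the double crossovers. Comparing them with the parentals, only the m allele has switched, so m is the middle locus and the order is vi – m – k.
vi–m: (162 + 7)/1500 = 0.1127; m–k: (113 + 7)/1500 = 0.0800.
Expected DCO frequency = 0.1127 × 0.0800 ≈ 0.00902; observed = 7/1500 ≈ 0.00467.
Coefficient of coincidence = 0.00467/0.00902 ≈ 0.52; interference = 1 − 0.52 = 0.48.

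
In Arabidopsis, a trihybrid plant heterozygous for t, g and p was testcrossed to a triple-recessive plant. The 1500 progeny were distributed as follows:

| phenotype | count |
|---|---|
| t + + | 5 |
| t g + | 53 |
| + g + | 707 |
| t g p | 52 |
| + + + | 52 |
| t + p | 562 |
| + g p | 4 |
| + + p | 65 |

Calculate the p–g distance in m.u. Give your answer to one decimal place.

7.5 m.u.

The two most frequent reciprocal classes, + g + and t + p, are the parental types, so the F1 was + g + / t + p.
The two rarest classes, + g p and t + +, are the double crossovers. Comparing them with the parentals, only the p allele has switched, so p is the middle locus and the order is t – p – g.
Crossovers in the p–g interval produce the single-crossover classes + + + and t g p (52 + 52 = 104) plus the double crossovers (9).
RF(p–g) = (104 + 9) / 1500 = 113/1500 = 0.0753 → 7.5 m.u.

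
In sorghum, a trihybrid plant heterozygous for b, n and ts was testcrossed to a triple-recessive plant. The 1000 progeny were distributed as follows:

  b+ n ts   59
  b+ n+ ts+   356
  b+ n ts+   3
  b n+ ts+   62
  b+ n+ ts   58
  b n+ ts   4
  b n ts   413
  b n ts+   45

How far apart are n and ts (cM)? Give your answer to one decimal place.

11.0 cM

The two most frequent reciprocal classes, b n ts and b+ n+ ts+, are the parental types, so the F1 was b n ts / b+ n+ ts+.
The two rarest classes, b n+ ts and b+ n ts+, are the double crossovers. Comparing them with the parentals, only the n allele has switched, so n is the middle locus and the order is b – n – ts.
Crossovers in the n–ts interval produce the single-crossover classes b n ts+ and b+ n+ ts (45 + 58 = 103) plus the double crossovers (7).
RF(n–ts) = (103 + 7) / 1000 = 110/1000 = 0.1100 → 11.0 cM.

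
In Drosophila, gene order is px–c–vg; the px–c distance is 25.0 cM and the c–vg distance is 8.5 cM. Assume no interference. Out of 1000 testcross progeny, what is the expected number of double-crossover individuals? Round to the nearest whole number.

21

Map distances give recombination frequencies of 0.250 and 0.085 for the two intervals.
With no interference, expected double-crossover frequency = 0.250 × 0.085 = 0.02125.
Expected number = 0.02125 × 1000 = 21.25 ≈ 21.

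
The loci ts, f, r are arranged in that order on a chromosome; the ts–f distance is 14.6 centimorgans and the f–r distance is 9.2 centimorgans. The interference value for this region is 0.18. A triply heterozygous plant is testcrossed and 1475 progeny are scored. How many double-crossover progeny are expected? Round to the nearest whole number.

16

Map distances give recombination frequencies of 0.146 and 0.092 for the two intervals.
With interference 0.18 (so coincidence = 0.82), expected double-crossover frequency = 0.146 × 0.092 × 0.82 = 0.01101.
Expected number = 0.01101 × 1475 = 16.25 ≈ 16.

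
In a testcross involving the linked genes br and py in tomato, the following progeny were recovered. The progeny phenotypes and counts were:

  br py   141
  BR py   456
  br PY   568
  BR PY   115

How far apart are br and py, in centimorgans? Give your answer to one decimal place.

The two most frequent classes, BR py (456) and br PY (568), are the parental types, so the F1 was BR py / br PY.
The recombinant classes are BR PY and br py: 115 + 141 = 256.
Recombination frequency = 256/1280 = 0.2000 ≈ 20.0%, i.e. 20.0 centimorgans.

20.0 centimorgans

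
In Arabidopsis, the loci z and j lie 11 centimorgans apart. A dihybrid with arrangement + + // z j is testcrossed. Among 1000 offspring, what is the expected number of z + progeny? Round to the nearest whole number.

55

A map distance of 11 centimorgans corresponds to a recombination frequency of 0.110.
The F1 is + + / z j, so z + is a recombinant gamete class with expected frequency r/2 = 0.110/2 = 0.0550.
Expected number = 0.0550 × 1000 = 55.00 ≈ 55.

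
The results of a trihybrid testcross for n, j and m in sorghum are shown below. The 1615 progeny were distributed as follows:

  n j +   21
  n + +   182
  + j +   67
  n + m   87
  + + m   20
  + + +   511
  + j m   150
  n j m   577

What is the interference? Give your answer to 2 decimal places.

The two most frequent reciprocal classes, + + + and n j m, are the parental types, so the F1 was + + + / n j m.
The two rarest classes, + + m and n j +, are the double crossovers. Comparing them with the parentals, only the m allele has switched, so m is the middle locus and the order is j – m – n.
j–m: (154 + 41)/1615 = 0.1207; m–n: (332 + 41)/1615 = 0.2310.
Expected DCO frequency = 0.1207 × 0.2310 ≈ 0.02788; observed = 41/1615 ≈ 0.02539.
Coefficient of coincidence = 0.02539/0.02788 ≈ 0.91; interference = 1 − 0.91 = 0.09.

0.09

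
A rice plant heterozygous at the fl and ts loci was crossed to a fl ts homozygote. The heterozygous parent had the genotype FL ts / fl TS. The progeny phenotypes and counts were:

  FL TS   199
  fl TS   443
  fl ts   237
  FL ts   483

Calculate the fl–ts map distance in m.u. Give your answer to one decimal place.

The recombinant classes are FL TS and fl ts: 199 + 237 = 436.
Recombination frequency = 436/1362 = 0.3201 ≈ 32.0%, i.e. 32.0 m.u.

32.0 m.u.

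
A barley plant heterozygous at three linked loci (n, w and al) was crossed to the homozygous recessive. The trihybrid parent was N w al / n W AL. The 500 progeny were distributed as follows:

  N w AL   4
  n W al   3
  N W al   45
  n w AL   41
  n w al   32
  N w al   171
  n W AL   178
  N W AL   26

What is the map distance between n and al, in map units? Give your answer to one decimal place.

The two rarest classes, N w AL and n W al, are the double crossovers. Comparing them with the parentals, only the al allele has switched, so al is the middle locus and the order is w – al – n.
Crossovers in the al–n interval produce the single-crossover classes n w al and N W AL (32 + 26 = 58) plus the double crossovers (7).
RF(al–n) = (58 + 7) / 500 = 65/500 = 0.1300 → 13.0 map units.

13.0 map units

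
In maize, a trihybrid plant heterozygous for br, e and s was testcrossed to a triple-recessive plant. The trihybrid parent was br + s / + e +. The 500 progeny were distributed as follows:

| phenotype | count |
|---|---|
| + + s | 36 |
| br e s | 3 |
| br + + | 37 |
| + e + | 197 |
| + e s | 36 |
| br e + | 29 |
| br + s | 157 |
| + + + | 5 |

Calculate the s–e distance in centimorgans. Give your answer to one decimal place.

16.2 centimorgans

The two rarest classes, br e s and + + +, are the double crossovers. Comparing them with the parentals, only the e allele has switched, so e is the middle locus and the order is br – e – s.
Crossovers in the e–s interval produce the single-crossover classes br + + and + e s (37 + 36 = 73) plus the double crossovers (8).
RF(e–s) = (73 + 8) / 500 = 81/500 = 0.1620 → 16.2 centimorgans.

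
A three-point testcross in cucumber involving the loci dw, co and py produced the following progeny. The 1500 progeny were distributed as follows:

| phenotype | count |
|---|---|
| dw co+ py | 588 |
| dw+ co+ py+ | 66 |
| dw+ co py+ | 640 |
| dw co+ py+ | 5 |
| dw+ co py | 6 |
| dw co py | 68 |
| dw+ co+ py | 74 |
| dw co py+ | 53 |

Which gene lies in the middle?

py

The two most frequent reciprocal classes, dw co+ py and dw+ co py+, are the parental types, so the F1 was dw co+ py / dw+ co py+.
The two rarest classes, dw co+ py+ and dw+ co py, are the double crossovers. Comparing them with the parentals, only the py allele has switched, so py is the middle locus and the order is dw – py – co.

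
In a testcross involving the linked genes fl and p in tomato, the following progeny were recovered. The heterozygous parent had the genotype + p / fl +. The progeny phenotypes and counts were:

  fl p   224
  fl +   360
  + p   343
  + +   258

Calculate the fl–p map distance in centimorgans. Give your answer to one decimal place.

The recombinant classes are + + and fl p: 258 + 224 = 482.
Recombination frequency = 482/1185 = 0.4068 ≈ 40.7%, i.e. 40.7 centimorgans.

40.7 centimorgans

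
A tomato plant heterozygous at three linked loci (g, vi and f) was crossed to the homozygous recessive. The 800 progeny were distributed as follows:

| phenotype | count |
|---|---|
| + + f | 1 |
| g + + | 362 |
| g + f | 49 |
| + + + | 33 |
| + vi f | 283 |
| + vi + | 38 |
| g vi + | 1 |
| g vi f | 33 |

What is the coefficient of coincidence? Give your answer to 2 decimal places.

The two most frequent reciprocal classes, + vi f and g + +, are the parental types, so the F1 was + vi f / g + +.
The two rarest classes, + + f and g vi +, are the double crossovers. Comparing them with the parentals, only the vi allele has switched, so vi is the middle locus and the order is f – vi – g.
f–vi: (87 + 2)/800 = 0.1113; vi–g: (66 + 2)/800 = 0.0850.
Expected DCO frequency = 0.1113 × 0.0850 ≈ 0.00946; observed = 2/800 ≈ 0.00250.
Coefficient of coincidence = 0.00250/0.00946 ≈ 0.26.

0.26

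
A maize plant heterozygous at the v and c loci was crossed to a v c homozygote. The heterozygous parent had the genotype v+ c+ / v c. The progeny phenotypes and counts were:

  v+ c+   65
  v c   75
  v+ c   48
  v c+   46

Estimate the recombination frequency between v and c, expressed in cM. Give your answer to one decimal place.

40.2 cM

The recombinant classes are v+ c and v c+: 48 + 46 = 94.
Recombination frequency = 94/234 = 0.4017 ≈ 40.2%, i.e. 40.2 cM.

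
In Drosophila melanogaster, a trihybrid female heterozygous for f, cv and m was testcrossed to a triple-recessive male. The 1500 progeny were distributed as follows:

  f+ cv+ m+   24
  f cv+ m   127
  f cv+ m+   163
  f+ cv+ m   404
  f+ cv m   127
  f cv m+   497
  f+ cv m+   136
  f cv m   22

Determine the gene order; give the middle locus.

m

The two most frequent reciprocal classes, f+ cv+ m and f cv m+, are the parental types, so the F1 was f+ cv+ m / f cv m+.
The two rarest classes, f+ cv+ m+ and f cv m, are the double crossovers. Comparing them with the parentals, only the m allele has switched, so m is the middle locus and the order is cv – m – f.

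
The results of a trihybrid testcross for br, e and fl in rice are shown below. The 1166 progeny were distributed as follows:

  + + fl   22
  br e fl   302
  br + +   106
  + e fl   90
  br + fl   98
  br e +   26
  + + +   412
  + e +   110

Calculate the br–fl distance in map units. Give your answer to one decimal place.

20.9 map units

The two most frequent reciprocal classes, + + + and br e fl, are the parental types, so the F1 was + + + / br e fl.
The two rarest classes, + + fl and br e +, are the double crossovers. Comparing them with the parentals, only the fl allele has switched, so fl is the middle locus and the order is br – fl – e.
Crossovers in the br–fl interval produce the single-crossover classes br + + and + e fl (106 + 90 = 196) plus the double crossovers (48).
RF(br–fl) = (196 + 48) / 1166 = 244/1166 = 0.2093 → 20.9 map units.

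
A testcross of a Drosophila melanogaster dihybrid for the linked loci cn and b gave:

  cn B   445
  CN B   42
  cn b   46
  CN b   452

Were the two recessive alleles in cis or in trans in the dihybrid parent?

trans

The two most frequent classes are CN b (452) and cn B (445); these are the parental (non-recombinant) types.
So the F1 carried CN b on one chromosome and cn B on the other — the recessive alleles are on opposite chromosomes (trans / repulsion).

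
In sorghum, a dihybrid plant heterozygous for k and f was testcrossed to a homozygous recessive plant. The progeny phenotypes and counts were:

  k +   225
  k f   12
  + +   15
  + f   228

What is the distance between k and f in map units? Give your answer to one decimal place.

The two most frequent classes, + f (228) and k + (225), are the parental types, so the F1 was + f / k +.
The recombinant classes are + + and k f: 15 + 12 = 27.
Recombination frequency = 27/480 = 0.0563 ≈ 5.6%, i.e. 5.6 map units.

5.6 map units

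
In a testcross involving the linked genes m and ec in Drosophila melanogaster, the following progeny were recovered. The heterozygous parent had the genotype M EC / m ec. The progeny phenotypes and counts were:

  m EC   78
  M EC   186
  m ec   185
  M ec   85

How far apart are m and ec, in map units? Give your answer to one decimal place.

The recombinant classes are M ec and m EC: 85 + 78 = 163.
Recombination frequency = 163/534 = 0.3052 ≈ 30.5%, i.e. 30.5 map units.

30.5 map units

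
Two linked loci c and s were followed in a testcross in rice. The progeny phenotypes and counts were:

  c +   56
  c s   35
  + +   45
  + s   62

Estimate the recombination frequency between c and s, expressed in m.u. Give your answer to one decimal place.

The two most frequent classes, + s (62) and c + (56), are the parental types, so the F1 was + s / c +.
The recombinant classes are + + and c s: 45 + 35 = 80.
Recombination frequency = 80/198 = 0.4040 ≈ 40.4%, i.e. 40.4 m.u.

40.4 m.u.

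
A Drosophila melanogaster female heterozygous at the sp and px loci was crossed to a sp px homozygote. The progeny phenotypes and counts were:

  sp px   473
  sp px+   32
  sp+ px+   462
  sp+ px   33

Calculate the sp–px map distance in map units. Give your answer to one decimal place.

The two most frequent classes, sp+ px+ (462) and sp px (473), are the parental types, so the F1 was sp+ px+ / sp px.
The recombinant classes are sp+ px and sp px+: 33 + 32 = 65.
Recombination frequency = 65/1000 = 0.0650 ≈ 6.5%, i.e. 6.5 map units.

6.5 map units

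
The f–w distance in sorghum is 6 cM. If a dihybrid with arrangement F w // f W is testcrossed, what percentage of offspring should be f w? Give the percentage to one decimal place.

3.0%

A map distance of 6 cM corresponds to a recombination frequency of 0.060.
The F1 is F w / f W, so f w is a recombinant gamete class with expected frequency r/2 = 0.060/2 = 0.0300.
That is 0.0300 = 3.0% of the progeny.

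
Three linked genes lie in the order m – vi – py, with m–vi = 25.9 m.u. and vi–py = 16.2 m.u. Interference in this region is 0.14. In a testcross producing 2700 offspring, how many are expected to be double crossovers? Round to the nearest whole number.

Map distances give recombination frequencies of 0.259 and 0.162 for the two intervals.
With interference 0.14 (so coincidence = 0.86), expected double-crossover frequency = 0.259 × 0.162 × 0.86 = 0.03608.
Expected number = 0.03608 × 2700 = 97.43 ≈ 97.

97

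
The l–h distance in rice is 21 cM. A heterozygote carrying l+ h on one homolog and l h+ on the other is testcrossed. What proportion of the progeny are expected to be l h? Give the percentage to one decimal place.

10.5%

A map distance of 21 cM corresponds to a recombination frequency of 0.210.
The F1 is l+ h / l h+, so l h is a recombinant gamete class with expected frequency r/2 = 0.210/2 = 0.1050.
That is 0.1050 = 10.5% of the progeny.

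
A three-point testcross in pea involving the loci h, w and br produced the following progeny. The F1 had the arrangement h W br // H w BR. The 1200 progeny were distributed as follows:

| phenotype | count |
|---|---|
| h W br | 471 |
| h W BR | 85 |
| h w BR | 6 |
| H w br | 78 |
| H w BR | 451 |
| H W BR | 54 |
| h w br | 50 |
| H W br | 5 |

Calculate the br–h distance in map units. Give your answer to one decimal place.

The two rarest classes, H W br and h w BR, are the double crossovers. Comparing them with the parentals, only the h allele has switched, so h is the middle locus and the order is br – h – w.
Crossovers in the br–h interval produce the single-crossover classes h W BR and H w br (85 + 78 = 163) plus the double crossovers (11).
RF(br–h) = (163 + 11) / 1200 = 174/1200 = 0.1450 → 14.5 map units.

14.5 map units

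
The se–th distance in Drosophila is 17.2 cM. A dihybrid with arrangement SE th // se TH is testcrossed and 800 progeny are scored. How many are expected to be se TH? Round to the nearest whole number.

A map distance of 17.2 cM corresponds to a recombination frequency of 0.172.
The F1 is SE th / se TH, so se TH is a parental gamete class with expected frequency (1 − r)/2 = 0.828/2 = 0.4140.
Expected number = 0.4140 × 800 = 331.20 ≈ 331.

331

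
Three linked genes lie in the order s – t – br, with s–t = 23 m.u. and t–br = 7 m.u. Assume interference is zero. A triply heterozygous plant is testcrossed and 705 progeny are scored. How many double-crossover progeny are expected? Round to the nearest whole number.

11

Map distances give recombination frequencies of 0.230 and 0.070 for the two intervals.
With no interference, expected double-crossover frequency = 0.230 × 0.070 = 0.01610.
Expected number = 0.01610 × 705 = 11.35 ≈ 11.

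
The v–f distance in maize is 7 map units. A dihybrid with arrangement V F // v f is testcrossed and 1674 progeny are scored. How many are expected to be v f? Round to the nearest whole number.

A map distance of 7 map units corresponds to a recombination frequency of 0.070.
The F1 is V F / v f, so v f is a parental gamete class with expected frequency (1 − r)/2 = 0.930/2 = 0.4650.
Expected number = 0.4650 × 1674 = 778.41 ≈ 778.

778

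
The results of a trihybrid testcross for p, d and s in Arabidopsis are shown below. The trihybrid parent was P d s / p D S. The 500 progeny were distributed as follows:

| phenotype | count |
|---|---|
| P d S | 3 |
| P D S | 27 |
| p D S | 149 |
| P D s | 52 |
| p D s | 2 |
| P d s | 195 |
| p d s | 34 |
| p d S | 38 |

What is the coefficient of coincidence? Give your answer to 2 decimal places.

The two rarest classes, P d S and p D s, are the double crossovers. Comparing them with the parentals, only the s allele has switched, so s is the middle locus and the order is d – s – p.
d–s: (90 + 5)/500 = 0.1900; s–p: (61 + 5)/500 = 0.1320.
Expected DCO frequency = 0.1900 × 0.1320 ≈ 0.02508; observed = 5/500 ≈ 0.01000.
Coefficient of coincidence = 0.01000/0.02508 ≈ 0.40.

0.40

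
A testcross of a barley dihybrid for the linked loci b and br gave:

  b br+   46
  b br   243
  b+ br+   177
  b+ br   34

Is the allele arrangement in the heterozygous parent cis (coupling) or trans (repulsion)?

The two most frequent classes are b+ br+ (177) and b br (243); these are the parental (non-recombinant) types.
So the F1 carried b+ br+ on one chromosome and b br on the other — the recessive alleles are on the same chromosome (cis / coupling).

cis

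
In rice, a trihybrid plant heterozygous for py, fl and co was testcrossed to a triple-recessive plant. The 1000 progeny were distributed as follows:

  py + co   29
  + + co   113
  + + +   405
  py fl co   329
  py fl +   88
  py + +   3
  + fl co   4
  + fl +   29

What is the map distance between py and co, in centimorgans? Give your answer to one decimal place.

20.8 centimorgans

The two most frequent reciprocal classes, + + + and py fl co, are the parental types, so the F1 was + + + / py fl co.
The two rarest classes, py + + and + fl co, are the double crossovers. Comparing them with the parentals, only the py allele has switched, so py is the middle locus and the order is fl – py – co.
Crossovers in the py–co interval produce the single-crossover classes + + co and py fl + (113 + 88 = 201) plus the double crossovers (7).
RF(py–co) = (201 + 7) / 1000 = 208/1000 = 0.2080 → 20.8 centimorgans.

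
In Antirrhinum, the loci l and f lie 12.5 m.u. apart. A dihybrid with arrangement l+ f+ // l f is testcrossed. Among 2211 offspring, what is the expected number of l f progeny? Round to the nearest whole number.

A map distance of 12.5 m.u. corresponds to a recombination frequency of 0.125.
The F1 is l+ f+ / l f, so l f is a parental gamete class with expected frequency (1 − r)/2 = 0.875/2 = 0.4375.
Expected number = 0.4375 × 2211 = 967.31 ≈ 967.

967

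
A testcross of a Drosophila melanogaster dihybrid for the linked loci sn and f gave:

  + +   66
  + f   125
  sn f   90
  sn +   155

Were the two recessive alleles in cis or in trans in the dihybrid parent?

The two most frequent classes are + f (125) and sn + (155); these are the parental (non-recombinant) types.
So the F1 carried + f on one chromosome and sn + on the other — the recessive alleles are on opposite chromosomes (trans / repulsion).

trans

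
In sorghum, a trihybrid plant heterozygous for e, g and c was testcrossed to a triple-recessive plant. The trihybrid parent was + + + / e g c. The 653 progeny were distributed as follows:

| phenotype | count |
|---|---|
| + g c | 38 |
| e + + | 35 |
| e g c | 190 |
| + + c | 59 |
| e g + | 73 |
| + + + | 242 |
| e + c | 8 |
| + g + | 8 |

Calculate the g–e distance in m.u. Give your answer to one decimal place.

The two rarest classes, + g + and e + c, are the double crossovers. Comparing them with the parentals, only the g allele has switched, so g is the middle locus and the order is e – g – c.
Crossovers in the e–g interval produce the single-crossover classes e + + and + g c (35 + 38 = 73) plus the double crossovers (16).
RF(e–g) = (73 + 16) / 653 = 89/653 = 0.1363 → 13.6 m.u.

13.6 m.u.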